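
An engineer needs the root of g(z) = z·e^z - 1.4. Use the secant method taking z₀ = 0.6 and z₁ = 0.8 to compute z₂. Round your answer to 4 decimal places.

g(0.6) = -0.306729, g(0.8) = 0.380433
z₂ = 0.800000 − 0.380433·(0.800000 − 0.600000) / (0.380433 − (-0.306729)) = 0.800000 − (0.076087)/(0.687161) = 0.689274

0.6893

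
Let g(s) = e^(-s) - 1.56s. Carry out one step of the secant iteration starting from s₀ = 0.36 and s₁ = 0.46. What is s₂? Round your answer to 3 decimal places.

g(0.36) = 0.13608, g(0.46) = -0.08632
s₂ = 0.46000 − (-0.08632)·(0.46000 − 0.36000) / (-0.08632 − 0.13608) = 0.46000 − (-0.00863)/(-0.22239) = 0.42119

0.421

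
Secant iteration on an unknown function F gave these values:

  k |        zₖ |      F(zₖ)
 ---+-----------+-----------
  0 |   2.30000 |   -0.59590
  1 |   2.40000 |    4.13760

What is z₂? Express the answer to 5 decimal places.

2.31259

z₂ = 2.40000 − 4.13760·(2.40000 − 2.30000) / (4.13760 − (-0.59590))
   = 2.40000 − (0.4137600)/(4.7335000) = 2.3125890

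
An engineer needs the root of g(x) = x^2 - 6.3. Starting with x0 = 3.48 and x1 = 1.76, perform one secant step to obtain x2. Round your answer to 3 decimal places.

g(3.48) = 5.81040, g(1.76) = -3.20240
x2 = 1.76000 − (-3.20240)·(1.76000 − 3.48000) / (-3.20240 − 5.81040) = 1.76000 − (5.50813)/(-9.01280) = 2.37115

2.371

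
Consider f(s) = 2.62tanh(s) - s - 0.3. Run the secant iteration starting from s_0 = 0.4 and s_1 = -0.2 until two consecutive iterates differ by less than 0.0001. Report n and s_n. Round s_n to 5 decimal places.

n = 5, s_n = 0.18876

f(0.4) = 0.2954663, f(-0.2) = -0.6171233
s_2 = -0.2000000 − (-0.6171233)·(-0.6000000)/(-0.9125896) = 0.2057399;  |Δ| = 0.4057399
f(0.2057399) = 0.0258196
s_3 = 0.2057399 − 0.0258196·(0.4057399)/(0.6429429) = 0.1894460;  |Δ| = 0.0162939
f(0.1894460) = 0.0010486
s_4 = 0.1894460 − 0.0010486·(-0.0162939)/(-0.0247710) = 0.1887563;  |Δ| = 0.0006898
f(0.1887563) = -0.0000057
s_5 = 0.1887563 − (-0.0000057)·(-0.0006898)/(-0.0010543) = 0.1887600;  |Δ| = 0.0000037
|s_5 − s_4| = 0.0000037 < 0.0001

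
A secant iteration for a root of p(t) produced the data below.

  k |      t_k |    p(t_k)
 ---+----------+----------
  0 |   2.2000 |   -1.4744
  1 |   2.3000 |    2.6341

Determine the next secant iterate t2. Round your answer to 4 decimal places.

t2 = 2.3000 − 2.6341·(2.3000 − 2.2000) / (2.6341 − (-1.4744))
   = 2.3000 − (0.263410)/(4.108500) = 2.235887

2.2359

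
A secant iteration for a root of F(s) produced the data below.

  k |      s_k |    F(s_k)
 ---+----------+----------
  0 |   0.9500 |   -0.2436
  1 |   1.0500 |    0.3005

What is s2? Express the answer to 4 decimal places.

0.9948

s2 = 1.0500 − 0.3005·(1.0500 − 0.9500) / (0.3005 − (-0.2436))
   = 1.0500 − (0.030050)/(0.544100) = 0.994771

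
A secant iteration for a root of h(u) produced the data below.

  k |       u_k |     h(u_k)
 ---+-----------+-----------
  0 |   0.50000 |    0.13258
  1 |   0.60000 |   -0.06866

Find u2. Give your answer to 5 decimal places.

0.56588

u2 = 0.60000 − (-0.06866)·(0.60000 − 0.50000) / (-0.06866 − 0.13258)
   = 0.60000 − (-0.0068660)/(-0.2012400) = 0.5658815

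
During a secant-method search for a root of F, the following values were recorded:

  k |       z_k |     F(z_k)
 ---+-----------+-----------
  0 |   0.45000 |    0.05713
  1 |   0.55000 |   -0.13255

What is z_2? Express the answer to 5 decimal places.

z_2 = 0.55000 − (-0.13255)·(0.55000 − 0.45000) / (-0.13255 − 0.05713)
   = 0.55000 − (-0.0132550)/(-0.1896800) = 0.4801191

0.48012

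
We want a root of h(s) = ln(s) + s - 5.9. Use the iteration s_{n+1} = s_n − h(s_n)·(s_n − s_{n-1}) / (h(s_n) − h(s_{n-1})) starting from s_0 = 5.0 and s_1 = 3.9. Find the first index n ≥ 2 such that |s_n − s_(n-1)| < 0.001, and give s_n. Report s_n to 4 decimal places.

h(5.0) = 0.709438, h(3.9) = -0.639023
s_2 = 3.900000 − (-0.639023)·(-1.100000)/(-1.348461) = 4.421280;  |Δ| = 0.521280
h(4.421280) = 0.007709
s_3 = 4.421280 − 0.007709·(0.521280)/(0.646733) = 4.415066;  |Δ| = 0.006214
h(4.415066) = 0.000089
s_4 = 4.415066 − 0.000089·(-0.006214)/(-0.007620) = 4.414994;  |Δ| = 0.000073
|s_4 − s_3| = 0.000073 < 0.001

n = 4, s_n = 4.4150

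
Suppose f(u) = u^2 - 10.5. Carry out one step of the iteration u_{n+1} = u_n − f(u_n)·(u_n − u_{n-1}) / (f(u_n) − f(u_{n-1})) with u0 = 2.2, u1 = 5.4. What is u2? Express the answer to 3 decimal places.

2.945

f(2.2) = -5.66000, f(5.4) = 18.66000
u2 = 5.40000 − 18.66000·(5.40000 − 2.20000) / (18.66000 − (-5.66000)) = 5.40000 − (59.71200)/(24.32000) = 2.94474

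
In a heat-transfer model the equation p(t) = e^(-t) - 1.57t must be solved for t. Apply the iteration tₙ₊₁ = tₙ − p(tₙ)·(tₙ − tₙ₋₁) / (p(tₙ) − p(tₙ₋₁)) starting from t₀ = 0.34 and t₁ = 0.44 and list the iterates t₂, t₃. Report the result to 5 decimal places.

p(0.34) = 0.1779703, p(0.44) = -0.0467636
t₂ = 0.4400000 − (-0.0467636)·(0.4400000 − 0.3400000) / (-0.0467636 − 0.1779703) = 0.4400000 − (-0.0046764)/(-0.2247339) = 0.4191916
p(0.4191916) = -0.0005526
t₃ = 0.4191916 − (-0.0005526)·(0.4191916 − 0.4400000) / (-0.0005526 − (-0.0467636)) = 0.4191916 − (0.0000115)/(0.0462110) = 0.4189428

0.41919, 0.41894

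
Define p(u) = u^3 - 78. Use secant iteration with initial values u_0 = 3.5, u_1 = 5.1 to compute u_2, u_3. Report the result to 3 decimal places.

p(3.5) = -35.12500, p(5.1) = 54.65100
u_2 = 5.10000 − 54.65100·(5.10000 − 3.50000) / (54.65100 − (-35.12500)) = 5.10000 − (87.44160)/(89.77600) = 4.12600
p(4.12600) = -7.75936
u_3 = 4.12600 − (-7.75936)·(4.12600 − 5.10000) / (-7.75936 − 54.65100) = 4.12600 − (7.55760)/(-62.41036) = 4.24710

4.126, 4.247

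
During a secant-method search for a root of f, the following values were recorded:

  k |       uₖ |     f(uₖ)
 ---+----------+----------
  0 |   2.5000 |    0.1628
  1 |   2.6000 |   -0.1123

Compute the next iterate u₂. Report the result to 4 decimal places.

u₂ = 2.6000 − (-0.1123)·(2.6000 − 2.5000) / (-0.1123 − 0.1628)
   = 2.6000 − (-0.011230)/(-0.275100) = 2.559178

2.5592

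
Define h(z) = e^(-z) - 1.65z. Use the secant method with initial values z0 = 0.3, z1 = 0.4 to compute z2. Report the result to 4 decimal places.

h(0.3) = 0.245818, h(0.4) = 0.010320
z2 = 0.400000 − 0.010320·(0.400000 − 0.300000) / (0.010320 − 0.245818) = 0.400000 − (0.001032)/(-0.235498) = 0.404382

0.4044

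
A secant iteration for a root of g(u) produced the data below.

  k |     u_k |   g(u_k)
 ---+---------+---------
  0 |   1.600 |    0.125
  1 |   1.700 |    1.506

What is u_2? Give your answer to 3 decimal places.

u_2 = 1.700 − 1.506·(1.700 − 1.600) / (1.506 − 0.125)
   = 1.700 − (0.15060)/(1.38100) = 1.59095

1.591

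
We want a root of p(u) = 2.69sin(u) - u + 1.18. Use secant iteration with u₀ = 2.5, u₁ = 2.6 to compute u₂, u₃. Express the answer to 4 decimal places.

p(2.5) = 0.289890, p(2.6) = -0.033301
u₂ = 2.600000 − (-0.033301)·(2.600000 − 2.500000) / (-0.033301 − 0.289890) = 2.600000 − (-0.003330)/(-0.323191) = 2.589696
p(2.589696) = 0.000679
u₃ = 2.589696 − 0.000679·(2.589696 − 2.600000) / (0.000679 − (-0.033301)) = 2.589696 − (-0.000007)/(0.033981) = 2.589902

2.5897, 2.5899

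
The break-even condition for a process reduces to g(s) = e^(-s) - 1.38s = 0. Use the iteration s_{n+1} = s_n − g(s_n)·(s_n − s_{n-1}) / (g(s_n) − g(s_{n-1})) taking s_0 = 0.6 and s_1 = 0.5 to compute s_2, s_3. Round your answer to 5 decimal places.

g(0.6) = -0.2791884, g(0.5) = -0.0834693
s_2 = 0.5000000 − (-0.0834693)·(0.5000000 − 0.6000000) / (-0.0834693 − (-0.2791884)) = 0.5000000 − (0.0083469)/(0.1957190) = 0.4573525
g(0.4573525) = 0.0018108
s_3 = 0.4573525 − 0.0018108·(0.4573525 − 0.5000000) / (0.0018108 − (-0.0834693)) = 0.4573525 − (-0.0000772)/(0.0852801) = 0.4582580

0.45735, 0.45826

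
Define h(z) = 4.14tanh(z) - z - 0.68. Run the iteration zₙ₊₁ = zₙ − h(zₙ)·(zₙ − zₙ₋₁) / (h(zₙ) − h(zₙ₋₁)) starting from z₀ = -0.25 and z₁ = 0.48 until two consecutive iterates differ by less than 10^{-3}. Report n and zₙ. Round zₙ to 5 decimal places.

h(-0.25) = -1.4439633, h(0.48) = 0.6874485
z₂ = 0.4800000 − 0.6874485·(0.7300000)/(2.1314118) = 0.2445516;  |Δ| = 0.2354484
h(0.2445516) = 0.0681803
z₃ = 0.2445516 − 0.0681803·(-0.2354484)/(-0.6192683) = 0.2186292;  |Δ| = 0.0259224
h(0.2186292) = -0.0076551
z₄ = 0.2186292 − (-0.0076551)·(-0.0259224)/(-0.0758354) = 0.2212459;  |Δ| = 0.0026167
h(0.2212459) = 0.0000538
z₅ = 0.2212459 − 0.0000538·(0.0026167)/(0.0077089) = 0.2212277;  |Δ| = 0.0000183
|z₅ − z₄| = 0.0000183 < 10^{-3}

n = 5, zₙ = 0.22123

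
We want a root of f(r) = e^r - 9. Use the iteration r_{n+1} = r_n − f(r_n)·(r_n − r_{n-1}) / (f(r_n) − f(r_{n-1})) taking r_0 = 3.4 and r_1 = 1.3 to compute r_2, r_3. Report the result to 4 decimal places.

1.7257, 2.4654

f(3.4) = 20.964100, f(1.3) = -5.330703
r_2 = 1.300000 − (-5.330703)·(1.300000 − 3.400000) / (-5.330703 − 20.964100) = 1.300000 − (11.194477)/(-26.294803) = 1.725730
f(1.725730) = -3.383382
r_3 = 1.725730 − (-3.383382)·(1.725730 − 1.300000) / (-3.383382 − (-5.330703)) = 1.725730 − (-1.440406)/(1.947321) = 2.465416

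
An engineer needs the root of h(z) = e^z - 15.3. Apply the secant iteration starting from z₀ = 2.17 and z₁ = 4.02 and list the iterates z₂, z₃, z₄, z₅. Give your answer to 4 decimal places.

h(2.17) = -6.541716, h(4.02) = 40.401106
z₂ = 4.020000 − 40.401106·(4.020000 − 2.170000) / (40.401106 − (-6.541716)) = 4.020000 − (74.742046)/(46.942822) = 2.427807
h(2.427807) = -3.966004
z₃ = 2.427807 − (-3.966004)·(2.427807 − 4.020000) / (-3.966004 − 40.401106) = 2.427807 − (6.314645)/(-44.367110) = 2.570134
h(2.570134) = -2.232426
z₄ = 2.570134 − (-2.232426)·(2.570134 − 2.427807) / (-2.232426 − (-3.966004)) = 2.570134 − (-0.317735)/(1.733578) = 2.753417
h(2.753417) = 0.396168
z₅ = 2.753417 − 0.396168·(2.753417 − 2.570134) / (0.396168 − (-2.232426)) = 2.753417 − (0.072611)/(2.628595) = 2.725793

2.4278, 2.5701, 2.7534, 2.7258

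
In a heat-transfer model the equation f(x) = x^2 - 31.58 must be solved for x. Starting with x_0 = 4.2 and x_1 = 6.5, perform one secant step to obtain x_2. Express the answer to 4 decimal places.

5.5028

f(4.2) = -13.940000, f(6.5) = 10.670000
x_2 = 6.500000 − 10.670000·(6.500000 − 4.200000) / (10.670000 − (-13.940000)) = 6.500000 − (24.541000)/(24.610000) = 5.502804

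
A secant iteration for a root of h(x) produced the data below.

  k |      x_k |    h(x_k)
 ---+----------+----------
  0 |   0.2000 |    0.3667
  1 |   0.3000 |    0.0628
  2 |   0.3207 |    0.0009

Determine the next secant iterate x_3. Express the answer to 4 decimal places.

x_3 = 0.3207 − 0.0009·(0.3207 − 0.3000) / (0.0009 − 0.0628)
   = 0.3207 − (0.000019)/(-0.061900) = 0.321001

0.3210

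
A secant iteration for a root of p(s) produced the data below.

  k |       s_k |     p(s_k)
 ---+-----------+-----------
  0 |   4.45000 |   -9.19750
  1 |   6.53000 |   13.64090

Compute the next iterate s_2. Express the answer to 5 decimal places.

s_2 = 6.53000 − 13.64090·(6.53000 − 4.45000) / (13.64090 − (-9.19750))
   = 6.53000 − (28.3730720)/(22.8384000) = 5.2876594

5.28766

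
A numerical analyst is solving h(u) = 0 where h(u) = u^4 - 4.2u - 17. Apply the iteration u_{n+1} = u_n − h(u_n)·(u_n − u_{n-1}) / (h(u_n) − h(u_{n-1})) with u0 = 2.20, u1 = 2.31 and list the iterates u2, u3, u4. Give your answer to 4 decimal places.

2.2675, 2.2695, 2.2696

h(2.20) = -2.814400, h(2.31) = 1.771963
u2 = 2.310000 − 1.771963·(2.310000 − 2.200000) / (1.771963 − (-2.814400)) = 2.310000 − (0.194916)/(4.586363) = 2.267501
h(2.267501) = -0.087858
u3 = 2.267501 − (-0.087858)·(2.267501 − 2.310000) / (-0.087858 − 1.771963) = 2.267501 − (0.003734)/(-1.859821) = 2.269509
h(2.269509) = -0.002541
u4 = 2.269509 − (-0.002541)·(2.269509 − 2.267501) / (-0.002541 − (-0.087858)) = 2.269509 − (-0.000005)/(0.085317) = 2.269568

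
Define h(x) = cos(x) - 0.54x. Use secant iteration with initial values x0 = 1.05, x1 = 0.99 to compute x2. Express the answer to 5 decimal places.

1.00012

h(1.05) = -0.0694290, h(0.99) = 0.0140899
x2 = 0.9900000 − 0.0140899·(0.9900000 − 1.0500000) / (0.0140899 − (-0.0694290)) = 0.9900000 − (-0.0008454)/(0.0835188) = 1.0001222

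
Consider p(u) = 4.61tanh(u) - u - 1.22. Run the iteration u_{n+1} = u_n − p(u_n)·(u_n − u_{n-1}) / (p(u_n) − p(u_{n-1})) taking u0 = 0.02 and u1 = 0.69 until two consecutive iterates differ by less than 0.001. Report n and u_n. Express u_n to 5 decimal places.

n = 5, u_n = 0.35627

p(0.02) = -1.1478123, p(0.69) = 0.8466970
u2 = 0.6900000 − 0.8466970·(0.6700000)/(1.9945093) = 0.4055757;  |Δ| = 0.2844243
p(0.4055757) = 0.1479355
u3 = 0.4055757 − 0.1479355·(-0.2844243)/(-0.6987615) = 0.3453599;  |Δ| = 0.0602158
p(0.3453599) = -0.0336687
u4 = 0.3453599 − (-0.0336687)·(-0.0602158)/(-0.1816042) = 0.3565237;  |Δ| = 0.0111638
p(0.3565237) = 0.0007801
u5 = 0.3565237 − 0.0007801·(0.0111638)/(0.0344487) = 0.3562709;  |Δ| = 0.0002528
|u5 − u4| = 0.0002528 < 0.001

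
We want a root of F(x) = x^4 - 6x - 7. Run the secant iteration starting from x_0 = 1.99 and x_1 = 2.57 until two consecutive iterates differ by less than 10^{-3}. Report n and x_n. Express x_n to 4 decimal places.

n = 5, x_n = 2.1049

F(1.99) = -3.257608, F(2.57) = 21.204704
x_2 = 2.570000 − 21.204704·(0.580000)/(24.462312) = 2.067238;  |Δ| = 0.502762
F(2.067238) = -1.140866
x_3 = 2.067238 − (-1.140866)·(-0.502762)/(-22.345570) = 2.092907;  |Δ| = 0.025669
F(2.092907) = -0.370782
x_4 = 2.092907 − (-0.370782)·(0.025669)/(0.770084) = 2.105266;  |Δ| = 0.012359
F(2.105266) = 0.012300
x_5 = 2.105266 − 0.012300·(0.012359)/(0.383082) = 2.104869;  |Δ| = 0.000397
|x_5 − x_4| = 0.000397 < 10^{-3}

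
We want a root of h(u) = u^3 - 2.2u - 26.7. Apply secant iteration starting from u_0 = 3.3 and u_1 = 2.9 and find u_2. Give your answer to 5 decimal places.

3.22587

h(3.3) = 1.9770000, h(2.9) = -8.6910000
u_2 = 2.9000000 − (-8.6910000)·(2.9000000 − 3.3000000) / (-8.6910000 − 1.9770000) = 2.9000000 − (3.4764000)/(-10.6680000) = 3.2258718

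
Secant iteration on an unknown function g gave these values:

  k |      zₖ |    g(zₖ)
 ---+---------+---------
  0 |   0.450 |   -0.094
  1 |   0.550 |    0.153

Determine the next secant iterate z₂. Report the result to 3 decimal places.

z₂ = 0.550 − 0.153·(0.550 − 0.450) / (0.153 − (-0.094))
   = 0.550 − (0.01530)/(0.24700) = 0.48806

0.488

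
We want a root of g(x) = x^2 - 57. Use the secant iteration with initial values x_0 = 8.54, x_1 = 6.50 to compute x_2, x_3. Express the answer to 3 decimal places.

7.481, 7.555

g(8.54) = 15.93160, g(6.50) = -14.75000
x_2 = 6.50000 − (-14.75000)·(6.50000 − 8.54000) / (-14.75000 − 15.93160) = 6.50000 − (30.09000)/(-30.68160) = 7.48072
g(7.48072) = -1.03886
x_3 = 7.48072 − (-1.03886)·(7.48072 − 6.50000) / (-1.03886 − (-14.75000)) = 7.48072 − (-1.01883)/(13.71114) = 7.55502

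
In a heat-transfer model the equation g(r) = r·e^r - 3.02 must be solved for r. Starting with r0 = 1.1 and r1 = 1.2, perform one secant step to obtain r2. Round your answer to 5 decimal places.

1.05812

g(1.1) = 0.2845826, g(1.2) = 0.9641403
r2 = 1.2000000 − 0.9641403·(1.2000000 − 1.1000000) / (0.9641403 − 0.2845826) = 1.2000000 − (0.0964140)/(0.6795577) = 1.0581224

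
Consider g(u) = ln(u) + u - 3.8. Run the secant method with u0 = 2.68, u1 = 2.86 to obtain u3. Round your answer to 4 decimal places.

2.7782

g(2.68) = -0.134183, g(2.86) = 0.110822
u2 = 2.860000 − 0.110822·(2.860000 − 2.680000) / (0.110822 − (-0.134183)) = 2.860000 − (0.019948)/(0.245005) = 2.778582
g(2.778582) = 0.000522
u3 = 2.778582 − 0.000522·(2.778582 − 2.860000) / (0.000522 − 0.110822) = 2.778582 − (-0.000043)/(-0.110299) = 2.778196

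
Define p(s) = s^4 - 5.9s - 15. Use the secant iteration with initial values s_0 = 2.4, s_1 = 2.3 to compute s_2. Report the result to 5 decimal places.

2.31273

p(2.4) = 4.0176000, p(2.3) = -0.5859000
s_2 = 2.3000000 − (-0.5859000)·(2.3000000 − 2.4000000) / (-0.5859000 − 4.0176000) = 2.3000000 − (0.0585900)/(-4.6035000) = 2.3127273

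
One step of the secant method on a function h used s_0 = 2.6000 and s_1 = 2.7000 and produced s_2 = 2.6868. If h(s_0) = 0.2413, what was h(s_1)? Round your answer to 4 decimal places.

-0.0367

The secant line through (2.6000, 0.2413) and (2.7000, h(s_1)) crosses zero at s_2 = 2.6868.
So (2.6000, 0.2413), (2.7000, h(s_1)), (2.6868, 0) are collinear:
h(s_1) = 0.2413 · (2.7000 − 2.6868) / (2.6000 − 2.6868) = 0.2413 · (0.013200)/(-0.086800) = -0.036695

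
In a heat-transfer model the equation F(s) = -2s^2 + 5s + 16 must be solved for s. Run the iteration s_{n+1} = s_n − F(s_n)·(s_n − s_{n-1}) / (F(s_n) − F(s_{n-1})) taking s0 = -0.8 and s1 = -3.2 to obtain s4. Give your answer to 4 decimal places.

F(-0.8) = 10.720000, F(-3.2) = -20.480000
s2 = -3.200000 − (-20.480000)·(-3.200000 − (-0.800000)) / (-20.480000 − 10.720000) = -3.200000 − (49.152000)/(-31.200000) = -1.624615
F(-1.624615) = 2.598173
s3 = -1.624615 − 2.598173·(-1.624615 − (-3.200000)) / (2.598173 − (-20.480000)) = -1.624615 − (4.093121)/(23.078173) = -1.801974
F(-1.801974) = 0.495905
s4 = -1.801974 − 0.495905·(-1.801974 − (-1.624615)) / (0.495905 − 2.598173) = -1.801974 − (-0.087953)/(-2.102268) = -1.843812

-1.8438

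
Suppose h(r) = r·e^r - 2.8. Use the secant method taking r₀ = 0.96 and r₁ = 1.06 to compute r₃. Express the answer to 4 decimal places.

h(0.96) = -0.292771, h(1.06) = 0.259553
r₂ = 1.060000 − 0.259553·(1.060000 − 0.960000) / (0.259553 − (-0.292771)) = 1.060000 − (0.025955)/(0.552325) = 1.013007
h(1.013007) = -0.010310
r₃ = 1.013007 − (-0.010310)·(1.013007 − 1.060000) / (-0.010310 − 0.259553) = 1.013007 − (0.000485)/(-0.269864) = 1.014803

1.0148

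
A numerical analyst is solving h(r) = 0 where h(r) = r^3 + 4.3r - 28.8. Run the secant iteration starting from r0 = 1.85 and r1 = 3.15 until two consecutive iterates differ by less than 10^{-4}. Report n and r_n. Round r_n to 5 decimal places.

n = 6, r_n = 2.60179

h(1.85) = -14.5133750, h(3.15) = 16.0008750
r2 = 3.1500000 − 16.0008750·(1.3000000)/(30.5142500) = 2.4683140;  |Δ| = 0.6816860
h(2.4683140) = -3.1478644
r3 = 2.4683140 − (-3.1478644)·(-0.6816860)/(-19.1487394) = 2.5803765;  |Δ| = 0.1120625
h(2.5803765) = -0.5233505
r4 = 2.5803765 − (-0.5233505)·(0.1120625)/(2.6245140) = 2.6027227;  |Δ| = 0.0223462
h(2.6027227) = 0.0229812
r5 = 2.6027227 − 0.0229812·(0.0223462)/(0.5463317) = 2.6017827;  |Δ| = 0.0009400
h(2.6017827) = -0.0001566
r6 = 2.6017827 − (-0.0001566)·(-0.0009400)/(-0.0231379) = 2.6017891;  |Δ| = 0.0000064
|r6 − r5| = 0.0000064 < 10^{-4}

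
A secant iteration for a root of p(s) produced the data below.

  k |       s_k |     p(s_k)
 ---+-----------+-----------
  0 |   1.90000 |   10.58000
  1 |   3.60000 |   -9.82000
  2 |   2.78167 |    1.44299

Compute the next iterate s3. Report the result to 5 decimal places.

s3 = 2.78167 − 1.44299·(2.78167 − 3.60000) / (1.44299 − (-9.82000))
   = 2.78167 − (-1.1808420)/(11.2629900) = 2.8865127

2.88651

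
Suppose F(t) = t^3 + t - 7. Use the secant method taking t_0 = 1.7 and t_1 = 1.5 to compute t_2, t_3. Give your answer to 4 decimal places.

1.7445, 1.7385

F(1.7) = -0.387000, F(1.5) = -2.125000
t_2 = 1.500000 − (-2.125000)·(1.500000 − 1.700000) / (-2.125000 − (-0.387000)) = 1.500000 − (0.425000)/(-1.738000) = 1.744534
F(1.744534) = 0.053846
t_3 = 1.744534 − 0.053846·(1.744534 − 1.500000) / (0.053846 − (-2.125000)) = 1.744534 − (0.013167)/(2.178846) = 1.738491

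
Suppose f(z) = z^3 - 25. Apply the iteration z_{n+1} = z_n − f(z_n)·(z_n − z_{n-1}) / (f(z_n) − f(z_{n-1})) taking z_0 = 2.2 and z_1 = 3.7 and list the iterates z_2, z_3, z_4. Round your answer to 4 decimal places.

2.7381, 2.8809, 2.9269

f(2.2) = -14.352000, f(3.7) = 25.653000
z_2 = 3.700000 − 25.653000·(3.700000 − 2.200000) / (25.653000 − (-14.352000)) = 3.700000 − (38.479500)/(40.005000) = 2.738133
f(2.738133) = -4.471203
z_3 = 2.738133 − (-4.471203)·(2.738133 − 3.700000) / (-4.471203 − 25.653000) = 2.738133 − (4.300704)/(-30.124203) = 2.880898
f(2.880898) = -1.089764
z_4 = 2.880898 − (-1.089764)·(2.880898 − 2.738133) / (-1.089764 − (-4.471203)) = 2.880898 − (-0.155581)/(3.381439) = 2.926909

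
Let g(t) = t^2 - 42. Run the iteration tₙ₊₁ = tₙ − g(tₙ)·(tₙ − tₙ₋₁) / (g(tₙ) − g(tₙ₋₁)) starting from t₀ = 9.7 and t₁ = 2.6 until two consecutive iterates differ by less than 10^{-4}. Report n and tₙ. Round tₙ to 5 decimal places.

g(9.7) = 52.0900000, g(2.6) = -35.2400000
t₂ = 2.6000000 − (-35.2400000)·(-7.1000000)/(-87.3300000) = 5.4650407;  |Δ| = 2.8650407
g(5.4650407) = -12.1333307
t₃ = 5.4650407 − (-12.1333307)·(2.8650407)/(23.1066693) = 6.9694758;  |Δ| = 1.5044352
g(6.9694758) = 6.5735930
t₄ = 6.9694758 − 6.5735930·(1.5044352)/(18.7069237) = 6.4408189;  |Δ| = 0.5286569
g(6.4408189) = -0.5158519
t₅ = 6.4408189 − (-0.5158519)·(-0.5286569)/(-7.0894449) = 6.4792858;  |Δ| = 0.0384669
g(6.4792858) = -0.0188561
t₆ = 6.4792858 − (-0.0188561)·(0.0384669)/(0.4969958) = 6.4807452;  |Δ| = 0.0014594
g(6.4807452) = 0.0000583
t₇ = 6.4807452 − 0.0000583·(0.0014594)/(0.0189143) = 6.4807407;  |Δ| = 0.0000045
|t₇ − t₆| = 0.0000045 < 10^{-4}

n = 7, tₙ = 6.48074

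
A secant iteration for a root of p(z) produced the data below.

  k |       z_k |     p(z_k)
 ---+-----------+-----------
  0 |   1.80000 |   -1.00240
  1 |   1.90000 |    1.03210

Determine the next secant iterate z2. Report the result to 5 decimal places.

z2 = 1.90000 − 1.03210·(1.90000 − 1.80000) / (1.03210 − (-1.00240))
   = 1.90000 − (0.1032100)/(2.0345000) = 1.8492701

1.84927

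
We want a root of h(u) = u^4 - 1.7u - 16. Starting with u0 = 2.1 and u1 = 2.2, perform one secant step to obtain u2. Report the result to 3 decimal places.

2.103

h(2.1) = -0.12190, h(2.2) = 3.68560
u2 = 2.20000 − 3.68560·(2.20000 − 2.10000) / (3.68560 − (-0.12190)) = 2.20000 − (0.36856)/(3.80750) = 2.10320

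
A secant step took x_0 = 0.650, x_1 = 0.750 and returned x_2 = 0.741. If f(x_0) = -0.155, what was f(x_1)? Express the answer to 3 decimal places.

0.015

The secant line through (0.650, -0.155) and (0.750, f(x_1)) crosses zero at x_2 = 0.741.
So (0.650, -0.155), (0.750, f(x_1)), (0.741, 0) are collinear:
f(x_1) = -0.155 · (0.750 − 0.741) / (0.650 − 0.741) = -0.155 · (0.00900)/(-0.09100) = 0.01533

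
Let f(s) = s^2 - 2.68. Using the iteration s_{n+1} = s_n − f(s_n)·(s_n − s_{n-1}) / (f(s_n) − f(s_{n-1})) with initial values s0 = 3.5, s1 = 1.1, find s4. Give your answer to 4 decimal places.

1.6338

f(3.5) = 9.570000, f(1.1) = -1.470000
s2 = 1.100000 − (-1.470000)·(1.100000 − 3.500000) / (-1.470000 − 9.570000) = 1.100000 − (3.528000)/(-11.040000) = 1.419565
f(1.419565) = -0.664835
s3 = 1.419565 − (-0.664835)·(1.419565 − 1.100000) / (-0.664835 − (-1.470000)) = 1.419565 − (-0.212458)/(0.805165) = 1.683434
f(1.683434) = 0.153950
s4 = 1.683434 − 0.153950·(1.683434 − 1.419565) / (0.153950 − (-0.664835)) = 1.683434 − (0.040623)/(0.818785) = 1.633821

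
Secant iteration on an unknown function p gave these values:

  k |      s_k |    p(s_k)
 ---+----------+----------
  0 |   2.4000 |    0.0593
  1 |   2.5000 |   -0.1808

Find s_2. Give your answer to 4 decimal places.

2.4247

s_2 = 2.5000 − (-0.1808)·(2.5000 − 2.4000) / (-0.1808 − 0.0593)
   = 2.5000 − (-0.018080)/(-0.240100) = 2.424698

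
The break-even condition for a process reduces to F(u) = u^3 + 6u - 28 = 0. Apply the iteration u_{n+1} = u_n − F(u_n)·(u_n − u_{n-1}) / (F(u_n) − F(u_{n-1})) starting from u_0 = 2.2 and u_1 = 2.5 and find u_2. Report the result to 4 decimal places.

2.3838

F(2.2) = -4.152000, F(2.5) = 2.625000
u_2 = 2.500000 − 2.625000·(2.500000 − 2.200000) / (2.625000 − (-4.152000)) = 2.500000 − (0.787500)/(6.777000) = 2.383798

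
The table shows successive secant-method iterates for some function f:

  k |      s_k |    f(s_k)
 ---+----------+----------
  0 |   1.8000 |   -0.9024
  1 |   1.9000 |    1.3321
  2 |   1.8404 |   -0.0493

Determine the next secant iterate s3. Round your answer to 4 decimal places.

s3 = 1.8404 − (-0.0493)·(1.8404 − 1.9000) / (-0.0493 − 1.3321)
   = 1.8404 − (0.002938)/(-1.381400) = 1.842527

1.8425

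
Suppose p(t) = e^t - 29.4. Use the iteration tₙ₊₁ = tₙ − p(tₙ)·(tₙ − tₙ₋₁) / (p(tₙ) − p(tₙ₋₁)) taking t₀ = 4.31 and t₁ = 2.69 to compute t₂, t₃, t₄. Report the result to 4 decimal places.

3.0880, 3.5007, 3.3630

p(4.31) = 45.040489, p(2.69) = -14.668324
t₂ = 2.690000 − (-14.668324)·(2.690000 − 4.310000) / (-14.668324 − 45.040489) = 2.690000 − (23.762685)/(-59.708813) = 3.087976
p(3.087976) = -7.467355
t₃ = 3.087976 − (-7.467355)·(3.087976 − 2.690000) / (-7.467355 − (-14.668324)) = 3.087976 − (-2.971829)/(7.200969) = 3.500675
p(3.500675) = 3.737802
t₄ = 3.500675 − 3.737802·(3.500675 − 3.087976) / (3.737802 − (-7.467355)) = 3.500675 − (1.542585)/(11.205157) = 3.363007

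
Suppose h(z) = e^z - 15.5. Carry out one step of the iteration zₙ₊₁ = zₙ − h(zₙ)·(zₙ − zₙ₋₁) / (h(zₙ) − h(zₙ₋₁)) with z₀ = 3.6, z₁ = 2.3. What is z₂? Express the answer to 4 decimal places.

2.5698

h(3.6) = 21.098234, h(2.3) = -5.525818
z₂ = 2.300000 − (-5.525818)·(2.300000 − 3.600000) / (-5.525818 − 21.098234) = 2.300000 − (7.183563)/(-26.624052) = 2.569815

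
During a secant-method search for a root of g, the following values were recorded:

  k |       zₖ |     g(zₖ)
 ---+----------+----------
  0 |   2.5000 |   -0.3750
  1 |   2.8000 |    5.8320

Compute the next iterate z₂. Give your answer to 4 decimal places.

2.5181

z₂ = 2.8000 − 5.8320·(2.8000 − 2.5000) / (5.8320 − (-0.3750))
   = 2.8000 − (1.749600)/(6.207000) = 2.518125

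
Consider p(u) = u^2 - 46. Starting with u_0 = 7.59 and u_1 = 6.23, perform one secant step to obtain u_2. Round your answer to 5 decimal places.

6.75005

p(7.59) = 11.6081000, p(6.23) = -7.1871000
u_2 = 6.2300000 − (-7.1871000)·(6.2300000 − 7.5900000) / (-7.1871000 − 11.6081000) = 6.2300000 − (9.7744560)/(-18.7952000) = 6.7500507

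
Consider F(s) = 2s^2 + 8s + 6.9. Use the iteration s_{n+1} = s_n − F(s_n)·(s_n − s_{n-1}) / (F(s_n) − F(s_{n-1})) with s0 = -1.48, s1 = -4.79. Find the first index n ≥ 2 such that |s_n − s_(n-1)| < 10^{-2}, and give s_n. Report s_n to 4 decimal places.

F(-1.48) = -0.559200, F(-4.79) = 14.468200
s2 = -4.790000 − 14.468200·(-3.310000)/(15.027400) = -1.603172;  |Δ| = 3.186828
F(-1.603172) = -0.785055
s3 = -1.603172 − (-0.785055)·(3.186828)/(-15.253255) = -1.767192;  |Δ| = 0.164020
F(-1.767192) = -0.991600
s4 = -1.767192 − (-0.991600)·(-0.164020)/(-0.206546) = -0.979753;  |Δ| = 0.787439
F(-0.979753) = 0.981808
s5 = -0.979753 − 0.981808·(0.787439)/(1.973409) = -1.371519;  |Δ| = 0.391766
F(-1.371519) = -0.310022
s6 = -1.371519 − (-0.310022)·(-0.391766)/(-1.291830) = -1.277500;  |Δ| = 0.094019
F(-1.277500) = -0.055988
s7 = -1.277500 − (-0.055988)·(0.094019)/(0.254035) = -1.256779;  |Δ| = 0.020721
F(-1.256779) = 0.004755
s8 = -1.256779 − 0.004755·(0.020721)/(0.060743) = -1.258401;  |Δ| = 0.001622
|s8 − s7| = 0.001622 < 10^{-2}

n = 8, s_n = -1.2584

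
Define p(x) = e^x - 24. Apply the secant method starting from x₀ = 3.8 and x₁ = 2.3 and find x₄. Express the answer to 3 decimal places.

p(3.8) = 20.70118, p(2.3) = -14.02582
x₂ = 2.30000 − (-14.02582)·(2.30000 − 3.80000) / (-14.02582 − 20.70118) = 2.30000 − (21.03873)/(-34.72700) = 2.90583
p(2.90583) = -5.71955
x₃ = 2.90583 − (-5.71955)·(2.90583 − 2.30000) / (-5.71955 − (-14.02582)) = 2.90583 − (-3.46509)/(8.30626) = 3.32300
p(3.32300) = 3.74339
x₄ = 3.32300 − 3.74339·(3.32300 − 2.90583) / (3.74339 − (-5.71955)) = 3.32300 − (1.56162)/(9.46295) = 3.15797

3.158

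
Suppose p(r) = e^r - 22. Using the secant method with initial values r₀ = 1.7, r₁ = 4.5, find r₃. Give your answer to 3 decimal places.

2.598

p(1.7) = -16.52605, p(4.5) = 68.01713
r₂ = 4.50000 − 68.01713·(4.50000 − 1.70000) / (68.01713 − (-16.52605)) = 4.50000 − (190.44797)/(84.54318) = 2.24733
p(2.24733) = -12.53757
r₃ = 2.24733 − (-12.53757)·(2.24733 − 4.50000) / (-12.53757 − 68.01713) = 2.24733 − (28.24302)/(-80.55470) = 2.59794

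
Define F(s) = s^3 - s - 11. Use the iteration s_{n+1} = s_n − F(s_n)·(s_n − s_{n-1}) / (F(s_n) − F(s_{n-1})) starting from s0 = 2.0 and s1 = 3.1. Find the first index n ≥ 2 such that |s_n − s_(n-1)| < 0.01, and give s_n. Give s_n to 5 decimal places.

F(2.0) = -5.0000000, F(3.1) = 15.6910000
s2 = 3.1000000 − 15.6910000·(1.1000000)/(20.6910000) = 2.2658161;  |Δ| = 0.8341839
F(2.2658161) = -1.6332923
s3 = 2.2658161 − (-1.6332923)·(-0.8341839)/(-17.3242923) = 2.3444609;  |Δ| = 0.0786448
F(2.3444609) = -0.4581389
s4 = 2.3444609 − (-0.4581389)·(0.0786448)/(1.1751534) = 2.3751209;  |Δ| = 0.0306600
F(2.3751209) = 0.0234101
s5 = 2.3751209 − 0.0234101·(0.0306600)/(0.4815490) = 2.3736304;  |Δ| = 0.0014905
|s5 − s4| = 0.0014905 < 0.01

n = 5, s_n = 2.37363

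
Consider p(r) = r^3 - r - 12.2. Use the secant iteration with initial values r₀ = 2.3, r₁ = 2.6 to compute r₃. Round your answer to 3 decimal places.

2.446

p(2.3) = -2.33300, p(2.6) = 2.77600
r₂ = 2.60000 − 2.77600·(2.60000 − 2.30000) / (2.77600 − (-2.33300)) = 2.60000 − (0.83280)/(5.10900) = 2.43699
p(2.43699) = -0.16384
r₃ = 2.43699 − (-0.16384)·(2.43699 − 2.60000) / (-0.16384 − 2.77600) = 2.43699 − (0.02671)/(-2.93984) = 2.44608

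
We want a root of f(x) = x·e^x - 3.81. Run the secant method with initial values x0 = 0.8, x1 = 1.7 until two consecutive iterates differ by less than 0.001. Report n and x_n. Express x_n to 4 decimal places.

n = 6, x_n = 1.1757

f(0.8) = -2.029567, f(1.7) = 5.495711
x2 = 1.700000 − 5.495711·(0.900000)/(7.525278) = 1.042730;  |Δ| = 0.657270
f(1.042730) = -0.851826
x3 = 1.042730 − (-0.851826)·(-0.657270)/(-6.347536) = 1.130934;  |Δ| = 0.088204
f(1.130934) = -0.305744
x4 = 1.130934 − (-0.305744)·(0.088204)/(0.546082) = 1.180319;  |Δ| = 0.049384
f(1.180319) = 0.032422
x5 = 1.180319 − 0.032422·(0.049384)/(0.338166) = 1.175584;  |Δ| = 0.004735
f(1.175584) = -0.001069
x6 = 1.175584 − (-0.001069)·(-0.004735)/(-0.033491) = 1.175735;  |Δ| = 0.000151
|x6 − x5| = 0.000151 < 0.001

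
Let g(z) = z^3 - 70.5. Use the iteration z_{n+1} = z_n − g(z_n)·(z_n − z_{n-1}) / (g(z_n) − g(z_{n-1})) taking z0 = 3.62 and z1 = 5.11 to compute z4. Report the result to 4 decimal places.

4.1317

g(3.62) = -23.062072, g(5.11) = 62.932831
z2 = 5.110000 − 62.932831·(5.110000 − 3.620000) / (62.932831 − (-23.062072)) = 5.110000 − (93.769918)/(85.994903) = 4.019587
g(4.019587) = -5.555189
z3 = 4.019587 − (-5.555189)·(4.019587 − 5.110000) / (-5.555189 − 62.932831) = 4.019587 − (6.057448)/(-68.488020) = 4.108033
g(4.108033) = -1.173109
z4 = 4.108033 − (-1.173109)·(4.108033 − 4.019587) / (-1.173109 − (-5.555189)) = 4.108033 − (-0.103756)/(4.382080) = 4.131710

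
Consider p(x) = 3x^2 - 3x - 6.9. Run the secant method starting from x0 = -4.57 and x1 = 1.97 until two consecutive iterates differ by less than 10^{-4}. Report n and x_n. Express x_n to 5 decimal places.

n = 6, x_n = 2.09687

p(-4.57) = 69.4647000, p(1.97) = -1.1673000
x2 = 1.9700000 − (-1.1673000)·(6.5400000)/(-70.6320000) = 1.8619167;  |Δ| = 0.1080833
p(1.8619167) = -2.0855490
x3 = 1.8619167 − (-2.0855490)·(-0.1080833)/(-0.9182490) = 2.1073981;  |Δ| = 0.2454814
p(2.1073981) = 0.1011861
x4 = 2.1073981 − 0.1011861·(0.2454814)/(2.1867350) = 2.0960390;  |Δ| = 0.0113591
p(2.0960390) = -0.0079782
x5 = 2.0960390 − (-0.0079782)·(-0.0113591)/(-0.1091643) = 2.0968692;  |Δ| = 0.0008302
p(2.0968692) = -0.0000262
x6 = 2.0968692 − (-0.0000262)·(0.0008302)/(0.0079520) = 2.0968719;  |Δ| = 0.0000027
|x6 − x5| = 0.0000027 < 10^{-4}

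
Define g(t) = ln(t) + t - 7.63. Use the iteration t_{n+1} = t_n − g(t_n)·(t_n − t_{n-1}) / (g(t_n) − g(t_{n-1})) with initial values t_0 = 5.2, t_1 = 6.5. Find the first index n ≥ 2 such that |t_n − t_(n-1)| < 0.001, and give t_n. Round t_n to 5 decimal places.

n = 4, t_n = 5.86158

g(5.2) = -0.7813414, g(6.5) = 0.7418022
t_2 = 6.5000000 − 0.7418022·(1.3000000)/(1.5231436) = 5.8668733;  |Δ| = 0.6331267
g(5.8668733) = 0.0061951
t_3 = 5.8668733 − 0.0061951·(-0.6331267)/(-0.7356070) = 5.8615412;  |Δ| = 0.0053321
g(5.8615412) = -0.0000462
t_4 = 5.8615412 − (-0.0000462)·(-0.0053321)/(-0.0062413) = 5.8615807;  |Δ| = 0.0000395
|t_4 − t_3| = 0.0000395 < 0.001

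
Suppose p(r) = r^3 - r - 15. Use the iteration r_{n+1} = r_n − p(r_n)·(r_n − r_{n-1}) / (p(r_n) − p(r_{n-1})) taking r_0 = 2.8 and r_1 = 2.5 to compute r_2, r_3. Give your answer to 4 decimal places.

p(2.8) = 4.152000, p(2.5) = -1.875000
r_2 = 2.500000 − (-1.875000)·(2.500000 − 2.800000) / (-1.875000 − 4.152000) = 2.500000 − (0.562500)/(-6.027000) = 2.593330
p(2.593330) = -0.152251
r_3 = 2.593330 − (-0.152251)·(2.593330 − 2.500000) / (-0.152251 − (-1.875000)) = 2.593330 − (-0.014210)/(1.722749) = 2.601578

2.5933, 2.6016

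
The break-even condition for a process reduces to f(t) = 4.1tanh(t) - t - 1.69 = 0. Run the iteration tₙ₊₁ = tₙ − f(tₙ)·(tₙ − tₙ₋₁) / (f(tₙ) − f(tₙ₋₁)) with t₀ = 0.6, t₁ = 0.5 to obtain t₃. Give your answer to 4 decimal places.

0.6472

f(0.6) = -0.088097, f(0.5) = -0.295320
t₂ = 0.500000 − (-0.295320)·(0.500000 − 0.600000) / (-0.295320 − (-0.088097)) = 0.500000 − (0.029532)/(-0.207223) = 0.642513
f(0.642513) = -0.009419
t₃ = 0.642513 − (-0.009419)·(0.642513 − 0.500000) / (-0.009419 − (-0.295320)) = 0.642513 − (-0.001342)/(0.285900) = 0.647208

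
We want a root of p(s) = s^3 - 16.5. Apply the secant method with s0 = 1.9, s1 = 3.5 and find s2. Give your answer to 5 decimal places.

p(1.9) = -9.6410000, p(3.5) = 26.3750000
s2 = 3.5000000 − 26.3750000·(3.5000000 − 1.9000000) / (26.3750000 − (-9.6410000)) = 3.5000000 − (42.2000000)/(36.0160000) = 2.3282985

2.32830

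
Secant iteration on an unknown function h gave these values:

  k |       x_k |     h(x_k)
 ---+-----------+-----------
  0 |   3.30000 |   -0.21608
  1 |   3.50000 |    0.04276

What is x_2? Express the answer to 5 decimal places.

x_2 = 3.50000 − 0.04276·(3.50000 − 3.30000) / (0.04276 − (-0.21608))
   = 3.50000 − (0.0085520)/(0.2588400) = 3.4669603

3.46696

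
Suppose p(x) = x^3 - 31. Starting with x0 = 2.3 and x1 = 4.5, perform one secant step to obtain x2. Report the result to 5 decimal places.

p(2.3) = -18.8330000, p(4.5) = 60.1250000
x2 = 4.5000000 − 60.1250000·(4.5000000 − 2.3000000) / (60.1250000 − (-18.8330000)) = 4.5000000 − (132.2750000)/(78.9580000) = 2.8247423

2.82474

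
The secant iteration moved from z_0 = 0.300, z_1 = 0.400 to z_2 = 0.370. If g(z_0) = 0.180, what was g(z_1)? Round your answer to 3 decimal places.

-0.077

The secant line through (0.300, 0.180) and (0.400, g(z_1)) crosses zero at z_2 = 0.370.
So (0.300, 0.180), (0.400, g(z_1)), (0.370, 0) are collinear:
g(z_1) = 0.180 · (0.400 − 0.370) / (0.300 − 0.370) = 0.180 · (0.03000)/(-0.07000) = -0.07714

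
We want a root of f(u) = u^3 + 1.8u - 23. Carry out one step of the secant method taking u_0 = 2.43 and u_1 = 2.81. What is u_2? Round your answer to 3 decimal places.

f(2.43) = -4.27709, f(2.81) = 4.24604
u_2 = 2.81000 − 4.24604·(2.81000 − 2.43000) / (4.24604 − (-4.27709)) = 2.81000 − (1.61350)/(8.52313) = 2.62069

2.621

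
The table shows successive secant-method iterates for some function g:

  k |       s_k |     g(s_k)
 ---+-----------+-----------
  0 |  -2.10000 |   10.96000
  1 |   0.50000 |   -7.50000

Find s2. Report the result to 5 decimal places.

s2 = 0.50000 − (-7.50000)·(0.50000 − (-2.10000)) / (-7.50000 − 10.96000)
   = 0.50000 − (-19.5000000)/(-18.4600000) = -0.5563380

-0.55634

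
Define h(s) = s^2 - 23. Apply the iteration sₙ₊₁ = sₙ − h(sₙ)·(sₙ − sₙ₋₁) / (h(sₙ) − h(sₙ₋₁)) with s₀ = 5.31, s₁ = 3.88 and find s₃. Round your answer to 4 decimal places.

h(5.31) = 5.196100, h(3.88) = -7.945600
s₂ = 3.880000 − (-7.945600)·(3.880000 − 5.310000) / (-7.945600 − 5.196100) = 3.880000 − (11.362208)/(-13.141700) = 4.744592
h(4.744592) = -0.488847
s₃ = 4.744592 − (-0.488847)·(4.744592 − 3.880000) / (-0.488847 − (-7.945600)) = 4.744592 − (-0.422653)/(7.456753) = 4.801273

4.8013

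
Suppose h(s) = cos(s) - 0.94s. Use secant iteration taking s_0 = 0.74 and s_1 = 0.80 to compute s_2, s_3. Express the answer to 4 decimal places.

h(0.74) = 0.042869, h(0.80) = -0.055293
s_2 = 0.800000 − (-0.055293)·(0.800000 − 0.740000) / (-0.055293 − 0.042869) = 0.800000 − (-0.003318)/(-0.098162) = 0.766203
h(0.766203) = 0.000318
s_3 = 0.766203 − 0.000318·(0.766203 − 0.800000) / (0.000318 − (-0.055293)) = 0.766203 − (-0.000011)/(0.055612) = 0.766396

0.7662, 0.7664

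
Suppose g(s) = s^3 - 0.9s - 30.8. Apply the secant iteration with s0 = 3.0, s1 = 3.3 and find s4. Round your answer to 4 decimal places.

3.2303

g(3.0) = -6.500000, g(3.3) = 2.167000
s2 = 3.300000 − 2.167000·(3.300000 − 3.000000) / (2.167000 − (-6.500000)) = 3.300000 − (0.650100)/(8.667000) = 3.224991
g(3.224991) = -0.160747
s3 = 3.224991 − (-0.160747)·(3.224991 − 3.300000) / (-0.160747 − 2.167000) = 3.224991 − (0.012057)/(-2.327747) = 3.230171
g(3.230171) = -0.003528
s4 = 3.230171 − (-0.003528)·(3.230171 − 3.224991) / (-0.003528 − (-0.160747)) = 3.230171 − (-0.000018)/(0.157218) = 3.230287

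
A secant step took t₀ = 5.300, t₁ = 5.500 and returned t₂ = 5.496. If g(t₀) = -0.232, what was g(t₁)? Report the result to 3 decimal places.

The secant line through (5.300, -0.232) and (5.500, g(t₁)) crosses zero at t₂ = 5.496.
So (5.300, -0.232), (5.500, g(t₁)), (5.496, 0) are collinear:
g(t₁) = -0.232 · (5.500 − 5.496) / (5.300 − 5.496) = -0.232 · (0.00400)/(-0.19600) = 0.00473

0.005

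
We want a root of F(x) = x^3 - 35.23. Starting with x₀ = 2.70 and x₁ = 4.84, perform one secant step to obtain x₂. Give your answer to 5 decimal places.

3.05509

F(2.70) = -15.5470000, F(4.84) = 78.1499040
x₂ = 4.8400000 − 78.1499040·(4.8400000 − 2.7000000) / (78.1499040 − (-15.5470000)) = 4.8400000 − (167.2407946)/(93.6969040) = 3.0550873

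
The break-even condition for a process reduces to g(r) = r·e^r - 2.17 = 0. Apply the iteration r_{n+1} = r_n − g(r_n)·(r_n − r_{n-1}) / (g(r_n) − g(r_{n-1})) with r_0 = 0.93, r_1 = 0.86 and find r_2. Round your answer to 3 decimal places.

g(0.93) = 0.18709, g(0.86) = -0.13768
r_2 = 0.86000 − (-0.13768)·(0.86000 − 0.93000) / (-0.13768 − 0.18709) = 0.86000 − (0.00964)/(-0.32478) = 0.88968

0.890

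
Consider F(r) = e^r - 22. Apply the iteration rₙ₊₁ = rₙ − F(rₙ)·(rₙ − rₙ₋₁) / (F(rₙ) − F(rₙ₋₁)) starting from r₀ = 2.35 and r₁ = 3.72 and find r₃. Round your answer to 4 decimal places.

F(2.35) = -11.514430, F(3.72) = 19.264394
r₂ = 3.720000 − 19.264394·(3.720000 − 2.350000) / (19.264394 − (-11.514430)) = 3.720000 − (26.392220)/(30.778824) = 2.862520
F(2.862520) = -4.494411
r₃ = 2.862520 − (-4.494411)·(2.862520 − 3.720000) / (-4.494411 − 19.264394) = 2.862520 − (3.853867)/(-23.758805) = 3.024728

3.0247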